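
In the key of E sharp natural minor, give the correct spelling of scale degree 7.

D#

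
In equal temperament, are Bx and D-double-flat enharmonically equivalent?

No

B## is pitch class 1; Dbb is pitch class 0.
The pitch classes differ (1 vs. 0), so they are not enharmonic equivalents.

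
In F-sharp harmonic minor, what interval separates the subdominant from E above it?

perfect fourth

The subdominant of F# harmonic minor is B.
B up to E: letters B→E make it a fourth; 5 semitones makes it perfect.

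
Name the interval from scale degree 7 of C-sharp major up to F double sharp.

Scale degree 7 of C# major is B#.
B# up to F##: letters B→F make it a fifth; 7 semitones makes it perfect.

perfect fifth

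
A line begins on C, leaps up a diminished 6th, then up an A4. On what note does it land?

A diminished sixth up from C is Abb (letter A, 7 semitones up).
An augmented fourth up from Abb is Db (letter D, 6 semitones up).

Db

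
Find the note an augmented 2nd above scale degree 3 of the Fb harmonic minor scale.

Scale degree 3 of Fb harmonic minor is Abb.
An augmented second (3 semitones) above Abb lands on the letter B, giving Bb.

Bb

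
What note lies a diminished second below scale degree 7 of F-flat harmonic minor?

Scale degree 7 of Fb harmonic minor is Eb.
A diminished second (0 semitones) below Eb lands on the letter D, giving D#.

D#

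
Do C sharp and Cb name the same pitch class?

C# is pitch class 1; Cb is pitch class 11.
The pitch classes differ (1 vs. 11), so they are not enharmonic equivalents.

No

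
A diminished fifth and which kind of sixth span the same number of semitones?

A diminished fifth spans 6 semitones.
A sixth spanning 6 semitones is doubly diminished (the major sixth is 9).

doubly diminished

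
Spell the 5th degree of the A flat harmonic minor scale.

Eb

Degree 5 takes the letter 4 steps above A, which is E.
In harmonic minor, degree 5 sits 7 semitones above the tonic. Ab + 7 semitones is pitch class 3, spelled on E as Eb.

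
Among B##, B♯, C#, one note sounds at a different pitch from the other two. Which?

In 12-tone equal temperament, enharmonic equivalents share a pitch class. B## is pitch class 1; B# is pitch class 0; C# is pitch class 1.
B## and C# share pitch class 1, while B# is pitch class 0.

B#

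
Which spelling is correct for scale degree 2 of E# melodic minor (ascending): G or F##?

F##

Each scale degree takes a distinct letter name. Degree 2 of a scale on E must use the letter F.
F## and G are enharmonically the same pitch, but only F## uses the letter F, so it is the correct spelling here.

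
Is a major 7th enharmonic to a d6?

No

A major seventh spans 11 semitones; a diminished sixth spans 7.
The spans differ, so they are not enharmonic equivalents.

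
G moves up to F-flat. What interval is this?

diminished seventh

The letter names run G→F, a span of 6 letter steps, so the interval is some kind of seventh.
G to Fb is 9 semitones. A major seventh is 11, so 9 makes it diminished.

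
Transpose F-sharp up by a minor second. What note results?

F up a major second is G, so the target letter is G.
From F#, a minor second is 1 semitone up: G.

G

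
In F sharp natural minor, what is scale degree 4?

The F# natural minor scale runs F# G# A B C# D E.
Degree 4 is B.

B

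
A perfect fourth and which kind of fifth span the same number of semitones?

A perfect fourth spans 5 semitones.
A fifth spanning 5 semitones is doubly diminished (the perfect fifth is 7).

doubly diminished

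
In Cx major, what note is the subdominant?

The C## major scale runs C## D## E## F## G## A## B##.
Degree 4 is F##.

F##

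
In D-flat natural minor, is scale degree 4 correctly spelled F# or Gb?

Gb

Each scale degree takes a distinct letter name. Degree 4 of a scale on D must use the letter G.
Gb and F# are enharmonically the same pitch, but only Gb uses the letter G, so it is the correct spelling here.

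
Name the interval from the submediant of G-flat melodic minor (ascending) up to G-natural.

The submediant of Gb melodic minor (ascending) is Eb.
Eb up to G: letters E→G make it a third; 4 semitones makes it major.

major third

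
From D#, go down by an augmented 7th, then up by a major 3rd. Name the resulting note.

An augmented seventh down from D# is Eb (letter E, 12 semitones down).
A major third up from Eb is G (letter G, 4 semitones up).

G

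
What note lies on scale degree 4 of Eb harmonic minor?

The Eb harmonic minor scale runs Eb F Gb Ab Bb Cb D.
Degree 4 is Ab.

Ab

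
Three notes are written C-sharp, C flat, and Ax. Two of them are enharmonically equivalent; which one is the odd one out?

In 12-tone equal temperament, enharmonic equivalents share a pitch class. C# is pitch class 1; Cb is pitch class 11; A## is pitch class 11.
Cb and A## share pitch class 11, while C# is pitch class 1.

C#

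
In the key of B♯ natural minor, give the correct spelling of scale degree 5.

F##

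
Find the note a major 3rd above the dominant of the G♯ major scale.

The dominant of G# major is D#.
A major third (4 semitones) above D# lands on the letter F, giving F##.

F##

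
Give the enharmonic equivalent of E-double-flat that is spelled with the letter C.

Plain C sits 2 semitones below Ebb, so on the letter C the same pitch needs a double sharp: C##.

C##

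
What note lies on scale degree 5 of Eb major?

Degree 5 takes the letter 4 steps above E, which is B.
In major, degree 5 sits 7 semitones above the tonic. Eb + 7 semitones is pitch class 10, spelled on B as Bb.

Bb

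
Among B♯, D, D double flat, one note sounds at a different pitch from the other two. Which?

D

In 12-tone equal temperament, enharmonic equivalents share a pitch class. B# is pitch class 0; D is pitch class 2; Dbb is pitch class 0.
B# and Dbb share pitch class 0, while D is pitch class 2.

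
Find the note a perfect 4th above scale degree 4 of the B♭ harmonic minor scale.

Ab

Scale degree 4 of Bb harmonic minor is Eb.
A perfect fourth (5 semitones) above Eb lands on the letter A, giving Ab.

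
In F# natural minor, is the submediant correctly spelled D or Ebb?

Each scale degree takes a distinct letter name. Degree 6 of a scale on F must use the letter D.
D and Ebb are enharmonically the same pitch, but only D uses the letter D, so it is the correct spelling here.

D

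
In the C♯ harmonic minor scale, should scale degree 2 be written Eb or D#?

Each scale degree takes a distinct letter name. Degree 2 of a scale on C must use the letter D.
D# and Eb are enharmonically the same pitch, but only D# uses the letter D, so it is the correct spelling here.

D#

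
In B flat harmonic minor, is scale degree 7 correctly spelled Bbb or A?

A

Each scale degree takes a distinct letter name. Degree 7 of a scale on B must use the letter A.
A and Bbb are enharmonically the same pitch, but only A uses the letter A, so it is the correct spelling here.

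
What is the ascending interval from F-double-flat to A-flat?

Counting letters F–G–A gives a third.
Fbb→Ab = 5 semitones, 1 wider than the major third (4), so augmented.

augmented third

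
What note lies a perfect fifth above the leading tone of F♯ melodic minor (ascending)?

B#

The leading tone of F# melodic minor (ascending) is E#.
A perfect fifth (7 semitones) above E# lands on the letter B, giving B#.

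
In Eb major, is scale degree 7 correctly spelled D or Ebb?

Each scale degree takes a distinct letter name. Degree 7 of a scale on E must use the letter D.
D and Ebb are enharmonically the same pitch, but only D uses the letter D, so it is the correct spelling here.

D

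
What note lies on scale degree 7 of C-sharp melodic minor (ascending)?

The C# melodic minor (ascending) scale runs C# D# E F# G# A# B#.
Degree 7 is B#.

B#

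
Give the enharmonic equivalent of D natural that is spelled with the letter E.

D is pitch class 2. The letter E alone is pitch class 4.
To reach pitch class 2 from E requires an offset of -2 semitones, i.e. double flat: Ebb.

Ebb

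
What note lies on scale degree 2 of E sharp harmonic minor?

F##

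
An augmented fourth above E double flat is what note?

A fourth above E lands on the letter A.
An augmented fourth spans 6 semitones, so Ebb moves to pitch class 8. On the letter A that is Ab.

Ab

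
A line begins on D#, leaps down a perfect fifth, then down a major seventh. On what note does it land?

A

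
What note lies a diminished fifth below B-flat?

E

B down a perfect fifth is E, so the target letter is E.
From Bb, a diminished fifth is 6 semitones down: E.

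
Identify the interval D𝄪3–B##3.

major sixth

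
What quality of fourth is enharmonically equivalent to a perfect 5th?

A perfect fifth spans 7 semitones.
A fourth spanning 7 semitones is doubly augmented (the perfect fourth is 5).

doubly augmented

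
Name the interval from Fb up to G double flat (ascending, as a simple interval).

The letter names run F→G, a span of 1 letter step, so the interval is some kind of second.
Fb to Gbb is 1 semitone. A major second is 2, so 1 makes it minor.

minor second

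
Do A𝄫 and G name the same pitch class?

Yes

Abb is pitch class 7; G is pitch class 7.
All spellings map to pitch class 7, so they are enharmonically equivalent.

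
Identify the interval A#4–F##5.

major sixth

Counting letters A–B–C–D–E–F gives a sixth.
A#→F## = 9 semitones, exactly the major sixth.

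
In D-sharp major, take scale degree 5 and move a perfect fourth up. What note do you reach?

Scale degree 5 of D# major is A#.
A perfect fourth (5 semitones) above A# lands on the letter D, giving D#.

D#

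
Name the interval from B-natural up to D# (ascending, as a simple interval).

Counting letters B–C–D gives a third.
B→D# = 4 semitones, exactly the major third.

major third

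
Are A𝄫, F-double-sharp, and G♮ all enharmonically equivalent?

Abb is pitch class 7; F## is pitch class 7; G is pitch class 7.
All spellings map to pitch class 7, so they are enharmonically equivalent.

Yes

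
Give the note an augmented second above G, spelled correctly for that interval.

A second above G lands on the letter A.
An augmented second spans 3 semitones, so G moves to pitch class 10. On the letter A that is A#.

A#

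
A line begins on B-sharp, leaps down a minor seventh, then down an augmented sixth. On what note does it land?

E

A minor seventh down from B# is C## (letter C, 10 semitones down).
An augmented sixth down from C## is E (letter E, 10 semitones down).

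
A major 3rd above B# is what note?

D##

B up a major third is D#, so the target letter is D.
From B#, a major third is 4 semitones up: D##.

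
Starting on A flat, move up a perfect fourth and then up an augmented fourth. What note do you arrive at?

G

A perfect fourth up from Ab is Db (letter D, 5 semitones up).
An augmented fourth up from Db is G (letter G, 6 semitones up).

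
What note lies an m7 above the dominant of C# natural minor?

F#

The dominant of C# natural minor is G#.
A minor seventh (10 semitones) above G# lands on the letter F, giving F#.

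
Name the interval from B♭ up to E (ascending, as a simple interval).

Counting letters B–C–D–E gives a fourth.
Bb→E = 6 semitones, 1 wider than the perfect fourth (5), so augmented.

augmented fourth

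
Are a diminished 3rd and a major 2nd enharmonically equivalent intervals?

A diminished third spans 2 semitones; a major second spans 2.
They are enharmonically equivalent.

Yes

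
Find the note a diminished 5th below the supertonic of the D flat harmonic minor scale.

The supertonic of Db harmonic minor is Eb.
A diminished fifth (6 semitones) below Eb lands on the letter A, giving A.

A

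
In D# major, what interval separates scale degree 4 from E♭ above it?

diminished sixth

Scale degree 4 of D# major is G#.
G# up to Eb: letters G→E make it a sixth; 7 semitones makes it diminished.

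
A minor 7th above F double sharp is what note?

F up a major seventh is E, so the target letter is E.
From F##, a minor seventh is 10 semitones up: E#.

E#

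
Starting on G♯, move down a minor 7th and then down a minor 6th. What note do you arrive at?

A minor seventh down from G# is A# (letter A, 10 semitones down).
A minor sixth down from A# is C## (letter C, 8 semitones down).

C##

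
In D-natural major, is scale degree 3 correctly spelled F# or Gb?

Each scale degree takes a distinct letter name. Degree 3 of a scale on D must use the letter F.
F# and Gb are enharmonically the same pitch, but only F# uses the letter F, so it is the correct spelling here.

F#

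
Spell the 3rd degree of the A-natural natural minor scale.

The A natural minor scale runs A B C D E F G.
Degree 3 is C.

C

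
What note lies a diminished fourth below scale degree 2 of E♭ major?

Scale degree 2 of Eb major is F.
A diminished fourth (4 semitones) below F lands on the letter C, giving C#.

C#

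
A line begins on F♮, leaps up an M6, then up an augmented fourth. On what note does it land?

G#

A major sixth up from F is D (letter D, 9 semitones up).
An augmented fourth up from D is G# (letter G, 6 semitones up).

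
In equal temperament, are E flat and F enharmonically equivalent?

No

Eb is pitch class 3; F is pitch class 5.
The pitch classes differ (3 vs. 5), so they are not enharmonic equivalents.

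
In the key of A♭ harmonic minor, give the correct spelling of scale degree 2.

Bb

The Ab harmonic minor scale runs Ab Bb Cb Db Eb Fb G.
Degree 2 is Bb.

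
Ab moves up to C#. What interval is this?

Counting letters A–B–C gives a third.
Ab→C# = 5 semitones, 1 wider than the major third (4), so augmented.

augmented third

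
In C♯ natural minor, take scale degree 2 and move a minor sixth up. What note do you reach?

Scale degree 2 of C# natural minor is D#.
A minor sixth (8 semitones) above D# lands on the letter B, giving B.

B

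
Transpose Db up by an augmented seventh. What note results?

C#

D up a major seventh is C#, so the target letter is C.
From Db, an augmented seventh is 12 semitones up: C#.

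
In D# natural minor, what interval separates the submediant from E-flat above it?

The submediant of D# natural minor is B.
B up to Eb: letters B→E make it a fourth; 4 semitones makes it diminished.

diminished fourth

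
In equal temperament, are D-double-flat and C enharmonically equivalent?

Dbb is pitch class 0; C is pitch class 0.
All spellings map to pitch class 0, so they are enharmonically equivalent.

Yes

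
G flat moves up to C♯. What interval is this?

Counting letters G–A–B–C gives a fourth.
Gb→C# = 7 semitones, 2 wider than the perfect fourth (5), so doubly augmented.

doubly augmented fourth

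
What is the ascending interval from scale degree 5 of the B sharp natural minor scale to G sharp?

minor second

Scale degree 5 of B# natural minor is F##.
F## up to G#: letters F→G make it a second; 1 semitone makes it minor.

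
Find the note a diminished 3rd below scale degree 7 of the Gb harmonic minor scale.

D#

Scale degree 7 of Gb harmonic minor is F.
A diminished third (2 semitones) below F lands on the letter D, giving D#.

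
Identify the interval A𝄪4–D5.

The letter names run A→D, a span of 3 letter steps, so the interval is some kind of fourth.
A## to D is 3 semitones. A perfect fourth is 5, so 3 makes it doubly diminished.

doubly diminished fourth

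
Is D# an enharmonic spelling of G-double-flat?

No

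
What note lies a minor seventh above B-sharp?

A#

A seventh above B lands on the letter A.
A minor seventh spans 10 semitones, so B# moves to pitch class 10. On the letter A that is A#.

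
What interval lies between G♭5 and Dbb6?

diminished fifth

The letter names run G→D, a span of 4 letter steps, so the interval is some kind of fifth.
Gb to Dbb is 6 semitones. A perfect fifth is 7, so 6 makes it diminished.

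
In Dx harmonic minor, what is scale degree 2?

Degree 2 takes the letter 1 step above D, which is E.
In harmonic minor, degree 2 sits 2 semitones above the tonic. D## + 2 semitones is pitch class 6, spelled on E as E##.

E##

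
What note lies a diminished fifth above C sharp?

G

A fifth above C lands on the letter G.
A diminished fifth spans 6 semitones, so C# moves to pitch class 7. On the letter G that is G.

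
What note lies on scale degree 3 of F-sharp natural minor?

The F# natural minor scale runs F# G# A B C# D E.
Degree 3 is A.

A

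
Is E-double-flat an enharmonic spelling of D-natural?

Yes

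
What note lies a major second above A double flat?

Bbb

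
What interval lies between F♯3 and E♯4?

The letter names run F→E, a span of 6 letter steps, so the interval is some kind of seventh.
F# to E# is 11 semitones. A major seventh is 11, so 11 makes it major.

major seventh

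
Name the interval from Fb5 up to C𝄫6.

diminished fifth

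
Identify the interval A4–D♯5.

The letter names run A→D, a span of 3 letter steps, so the interval is some kind of fourth.
A to D# is 6 semitones. A perfect fourth is 5, so 6 makes it augmented.

augmented fourth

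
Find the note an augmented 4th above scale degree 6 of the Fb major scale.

G

Scale degree 6 of Fb major is Db.
An augmented fourth (6 semitones) above Db lands on the letter G, giving G.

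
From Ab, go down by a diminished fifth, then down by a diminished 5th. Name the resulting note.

A diminished fifth down from Ab is D (letter D, 6 semitones down).
A diminished fifth down from D is G# (letter G, 6 semitones down).

G#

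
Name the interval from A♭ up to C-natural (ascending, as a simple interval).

major third

Counting letters A–B–C gives a third.
Ab→C = 4 semitones, exactly the major third.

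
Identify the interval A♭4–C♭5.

Counting letters A–B–C gives a third.
Ab→Cb = 3 semitones, 1 narrower than the major third (4), so minor.

minor third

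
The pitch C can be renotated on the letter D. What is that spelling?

Dbb

Plain D sits 2 semitones above C, so on the letter D the same pitch needs a double flat: Dbb.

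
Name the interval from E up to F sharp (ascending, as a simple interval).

The letter names run E→F, a span of 1 letter step, so the interval is some kind of second.
E to F# is 2 semitones. A major second is 2, so 2 makes it major.

major second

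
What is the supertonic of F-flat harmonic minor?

The Fb harmonic minor scale runs Fb Gb Abb Bbb Cb Dbb Eb.
Degree 2 is Gb.

Gb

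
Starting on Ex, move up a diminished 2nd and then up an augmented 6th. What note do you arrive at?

D##

A diminished second up from E## is F# (letter F, 0 semitones up).
An augmented sixth up from F# is D## (letter D, 10 semitones up).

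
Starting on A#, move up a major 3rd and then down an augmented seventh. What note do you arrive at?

A major third up from A# is C## (letter C, 4 semitones up).
An augmented seventh down from C## is D (letter D, 12 semitones down).

D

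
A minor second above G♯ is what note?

A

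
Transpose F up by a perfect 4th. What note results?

A fourth above F lands on the letter B.
A perfect fourth spans 5 semitones, so F moves to pitch class 10. On the letter B that is Bb.

Bb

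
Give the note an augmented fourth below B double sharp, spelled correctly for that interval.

F##

B down a perfect fourth is F#, so the target letter is F.
From B##, an augmented fourth is 6 semitones down: F##.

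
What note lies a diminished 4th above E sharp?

A

A fourth above E lands on the letter A.
A diminished fourth spans 4 semitones, so E# moves to pitch class 9. On the letter A that is A.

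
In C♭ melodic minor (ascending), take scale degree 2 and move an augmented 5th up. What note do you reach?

A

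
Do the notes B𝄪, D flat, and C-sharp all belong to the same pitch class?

B## is pitch class 1; Db is pitch class 1; C# is pitch class 1.
All spellings map to pitch class 1, so they are enharmonically equivalent.

Yes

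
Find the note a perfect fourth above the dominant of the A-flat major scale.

Ab

The dominant of Ab major is Eb.
A perfect fourth (5 semitones) above Eb lands on the letter A, giving Ab.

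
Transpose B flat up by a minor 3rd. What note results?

Db

A third above B lands on the letter D.
A minor third spans 3 semitones, so Bb moves to pitch class 1. On the letter D that is Db.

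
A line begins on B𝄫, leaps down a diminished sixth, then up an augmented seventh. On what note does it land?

A diminished sixth down from Bbb is D (letter D, 7 semitones down).
An augmented seventh up from D is C## (letter C, 12 semitones up).

C##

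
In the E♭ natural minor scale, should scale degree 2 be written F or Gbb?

F

Each scale degree takes a distinct letter name. Degree 2 of a scale on E must use the letter F.
F and Gbb are enharmonically the same pitch, but only F uses the letter F, so it is the correct spelling here.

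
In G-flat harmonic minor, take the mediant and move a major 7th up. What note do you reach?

Ab

The mediant of Gb harmonic minor is Bbb.
A major seventh (11 semitones) above Bbb lands on the letter A, giving Ab.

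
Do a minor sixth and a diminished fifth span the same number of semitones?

No

A minor sixth spans 8 semitones; a diminished fifth spans 6.
The spans differ, so they are not enharmonic equivalents.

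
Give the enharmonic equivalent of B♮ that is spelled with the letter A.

B is pitch class 11. The letter A alone is pitch class 9.
To reach pitch class 11 from A requires an offset of +2 semitones, i.e. double sharp: A##.

A##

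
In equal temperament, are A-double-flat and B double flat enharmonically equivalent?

No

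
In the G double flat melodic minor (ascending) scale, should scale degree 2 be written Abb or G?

Each scale degree takes a distinct letter name. Degree 2 of a scale on G must use the letter A.
Abb and G are enharmonically the same pitch, but only Abb uses the letter A, so it is the correct spelling here.

Abb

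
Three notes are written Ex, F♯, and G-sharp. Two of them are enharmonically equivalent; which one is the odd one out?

G#

In 12-tone equal temperament, enharmonic equivalents share a pitch class. E## is pitch class 6; F# is pitch class 6; G# is pitch class 8.
E## and F# share pitch class 6, while G# is pitch class 8.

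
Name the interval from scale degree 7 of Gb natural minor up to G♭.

major second

Scale degree 7 of Gb natural minor is Fb.
Fb up to Gb: letters F→G make it a second; 2 semitones makes it major.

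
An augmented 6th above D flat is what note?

B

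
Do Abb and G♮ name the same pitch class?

Abb = pitch class 7 and G = pitch class 7 — the same pitch class, so they are enharmonic equivalents.

Yes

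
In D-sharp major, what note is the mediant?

The D# major scale runs D# E# F## G# A# B# C##.
Degree 3 is F##.

F##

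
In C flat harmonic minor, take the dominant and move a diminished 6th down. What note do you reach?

The dominant of Cb harmonic minor is Gb.
A diminished sixth (7 semitones) below Gb lands on the letter B, giving B.

B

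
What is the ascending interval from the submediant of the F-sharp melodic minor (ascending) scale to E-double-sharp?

augmented second

The submediant of F# melodic minor (ascending) is D#.
D# up to E##: letters D→E make it a second; 3 semitones makes it augmented.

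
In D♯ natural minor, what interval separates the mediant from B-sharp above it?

augmented fourth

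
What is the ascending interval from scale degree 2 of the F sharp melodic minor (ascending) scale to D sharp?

Scale degree 2 of F# melodic minor (ascending) is G#.
G# up to D#: letters G→D make it a fifth; 7 semitones makes it perfect.

perfect fifth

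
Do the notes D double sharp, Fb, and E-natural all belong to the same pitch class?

Yes

D## is pitch class 4; Fb is pitch class 4; E is pitch class 4.
All spellings map to pitch class 4, so they are enharmonically equivalent.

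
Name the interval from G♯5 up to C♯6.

The letter names run G→C, a span of 3 letter steps, so the interval is some kind of fourth.
G# to C# is 5 semitones. A perfect fourth is 5, so 5 makes it perfect.

perfect fourth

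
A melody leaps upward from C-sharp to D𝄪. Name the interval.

augmented second

Counting letters C–D gives a second.
C#→D## = 3 semitones, 1 wider than the major second (2), so augmented.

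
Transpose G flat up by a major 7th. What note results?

F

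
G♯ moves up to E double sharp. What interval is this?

augmented sixth

Counting letters G–A–B–C–D–E gives a sixth.
G#→E## = 10 semitones, 1 wider than the major sixth (9), so augmented.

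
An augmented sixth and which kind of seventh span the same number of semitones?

minor

An augmented sixth spans 10 semitones.
A seventh spanning 10 semitones is minor (the major seventh is 11).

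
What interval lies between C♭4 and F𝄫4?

Counting letters C–D–E–F gives a fourth.
Cb→Fbb = 4 semitones, 1 narrower than the perfect fourth (5), so diminished.

diminished fourth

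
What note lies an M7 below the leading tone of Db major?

The leading tone of Db major is C.
A major seventh (11 semitones) below C lands on the letter D, giving Db.

Db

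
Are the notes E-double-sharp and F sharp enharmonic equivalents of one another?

Yes

E## is pitch class 6; F# is pitch class 6.
All spellings map to pitch class 6, so they are enharmonically equivalent.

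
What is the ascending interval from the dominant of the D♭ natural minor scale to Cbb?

The dominant of Db natural minor is Ab.
Ab up to Cbb: letters A→C make it a third; 2 semitones makes it diminished.

diminished third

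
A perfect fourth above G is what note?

G up a perfect fourth is C, so the target letter is C.
From G, a perfect fourth is 5 semitones up: C.

C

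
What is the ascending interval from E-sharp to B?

Counting letters E–F–G–A–B gives a fifth.
E#→B = 6 semitones, 1 narrower than the perfect fifth (7), so diminished.

diminished fifth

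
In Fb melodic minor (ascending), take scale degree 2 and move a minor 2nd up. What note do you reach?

Scale degree 2 of Fb melodic minor (ascending) is Gb.
A minor second (1 semitone) above Gb lands on the letter A, giving Abb.

Abb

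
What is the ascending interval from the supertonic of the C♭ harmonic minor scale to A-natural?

augmented fifth

The supertonic of Cb harmonic minor is Db.
Db up to A: letters D→A make it a fifth; 8 semitones makes it augmented.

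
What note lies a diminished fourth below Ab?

A down a perfect fourth is E, so the target letter is E.
From Ab, a diminished fourth is 4 semitones down: E.

E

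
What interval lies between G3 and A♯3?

Counting letters G–A gives a second.
G→A# = 3 semitones, 1 wider than the major second (2), so augmented.

augmented second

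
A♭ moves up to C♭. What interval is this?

minor third

Counting letters A–B–C gives a third.
Ab→Cb = 3 semitones, 1 narrower than the major third (4), so minor.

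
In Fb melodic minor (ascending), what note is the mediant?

Abb

Degree 3 takes the letter 2 steps above F, which is A.
In melodic minor (ascending), degree 3 sits 3 semitones above the tonic. Fb + 3 semitones is pitch class 7, spelled on A as Abb.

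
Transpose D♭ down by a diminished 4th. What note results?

A

D down a perfect fourth is A, so the target letter is A.
From Db, a diminished fourth is 4 semitones down: A.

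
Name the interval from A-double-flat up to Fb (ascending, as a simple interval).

Counting letters A–B–C–D–E–F gives a sixth.
Abb→Fb = 9 semitones, exactly the major sixth.

major sixth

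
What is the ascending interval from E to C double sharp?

Counting letters E–F–G–A–B–C gives a sixth.
E→C## = 10 semitones, 1 wider than the major sixth (9), so augmented.

augmented sixth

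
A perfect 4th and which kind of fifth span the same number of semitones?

A perfect fourth spans 5 semitones.
A fifth spanning 5 semitones is doubly diminished (the perfect fifth is 7).

doubly diminished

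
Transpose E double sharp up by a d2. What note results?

F#

A second above E lands on the letter F.
A diminished second spans 0 semitones, so E## moves to pitch class 6. On the letter F that is F#.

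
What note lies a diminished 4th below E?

B#

A fourth below E lands on the letter B.
A diminished fourth spans 4 semitones, so E moves to pitch class 0. On the letter B that is B#.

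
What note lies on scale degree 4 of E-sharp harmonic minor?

Degree 4 takes the letter 3 steps above E, which is A.
In harmonic minor, degree 4 sits 5 semitones above the tonic. E# + 5 semitones is pitch class 10, spelled on A as A#.

A#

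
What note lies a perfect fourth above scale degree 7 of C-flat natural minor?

Ebb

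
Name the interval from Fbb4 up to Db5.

augmented sixth

Counting letters F–G–A–B–C–D gives a sixth.
Fbb→Db = 10 semitones, 1 wider than the major sixth (9), so augmented.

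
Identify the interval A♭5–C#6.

augmented third

Counting letters A–B–C gives a third.
Ab→C# = 5 semitones, 1 wider than the major third (4), so augmented.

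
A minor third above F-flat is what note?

F up a major third is A, so the target letter is A.
From Fb, a minor third is 3 semitones up: Abb.

Abb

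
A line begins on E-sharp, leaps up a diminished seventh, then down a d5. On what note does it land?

A diminished seventh up from E# is D (letter D, 9 semitones up).
A diminished fifth down from D is G# (letter G, 6 semitones down).

G#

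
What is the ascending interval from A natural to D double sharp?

The letter names run A→D, a span of 3 letter steps, so the interval is some kind of fourth.
A to D## is 7 semitones. A perfect fourth is 5, so 7 makes it doubly augmented.

doubly augmented fourth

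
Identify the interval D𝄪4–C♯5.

The letter names run D→C, a span of 6 letter steps, so the interval is some kind of seventh.
D## to C# is 9 semitones. A major seventh is 11, so 9 makes it diminished.

diminished seventh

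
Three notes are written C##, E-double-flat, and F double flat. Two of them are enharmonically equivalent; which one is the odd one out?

Fbb

In 12-tone equal temperament, enharmonic equivalents share a pitch class. C## is pitch class 2; Ebb is pitch class 2; Fbb is pitch class 3.
C## and Ebb share pitch class 2, while Fbb is pitch class 3.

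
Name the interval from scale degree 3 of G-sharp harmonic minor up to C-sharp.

Scale degree 3 of G# harmonic minor is B.
B up to C#: letters B→C make it a second; 2 semitones makes it major.

major second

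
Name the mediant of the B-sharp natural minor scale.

D#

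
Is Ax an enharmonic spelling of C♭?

Yes

A## is pitch class 11; Cb is pitch class 11.
All spellings map to pitch class 11, so they are enharmonically equivalent.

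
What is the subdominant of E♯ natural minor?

The E# natural minor scale runs E# F## G# A# B# C# D#.
Degree 4 is A#.

A#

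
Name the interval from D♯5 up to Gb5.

doubly diminished fourth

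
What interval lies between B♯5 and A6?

diminished seventh

The letter names run B→A, a span of 6 letter steps, so the interval is some kind of seventh.
B# to A is 9 semitones. A major seventh is 11, so 9 makes it diminished.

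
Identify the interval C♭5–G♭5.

Counting letters C–D–E–F–G gives a fifth.
Cb→Gb = 7 semitones, exactly the perfect fifth.

perfect fifth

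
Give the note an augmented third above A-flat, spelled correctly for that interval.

C#

A up a major third is C#, so the target letter is C.
From Ab, an augmented third is 5 semitones up: C#.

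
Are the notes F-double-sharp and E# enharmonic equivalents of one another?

Two spellings are enharmonically equivalent only if they share a pitch class.
Here F## → 7, E# → 5; 5 ≠ 7, so they are not.

No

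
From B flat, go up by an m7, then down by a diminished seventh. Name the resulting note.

A minor seventh up from Bb is Ab (letter A, 10 semitones up).
A diminished seventh down from Ab is B (letter B, 9 semitones down).

B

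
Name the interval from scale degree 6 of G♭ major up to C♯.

Scale degree 6 of Gb major is Eb.
Eb up to C#: letters E→C make it a sixth; 10 semitones makes it augmented.

augmented sixth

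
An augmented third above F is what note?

A#

A third above F lands on the letter A.
An augmented third spans 5 semitones, so F moves to pitch class 10. On the letter A that is A#.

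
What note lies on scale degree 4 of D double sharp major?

Degree 4 takes the letter 3 steps above D, which is G.
In major, degree 4 sits 5 semitones above the tonic. D## + 5 semitones is pitch class 9, spelled on G as G##.

G##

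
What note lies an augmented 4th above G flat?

A fourth above G lands on the letter C.
An augmented fourth spans 6 semitones, so Gb moves to pitch class 0. On the letter C that is C.

C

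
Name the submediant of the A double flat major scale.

Fb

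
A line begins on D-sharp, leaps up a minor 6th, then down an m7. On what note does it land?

A minor sixth up from D# is B (letter B, 8 semitones up).
A minor seventh down from B is C# (letter C, 10 semitones down).

C#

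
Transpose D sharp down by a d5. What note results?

G##

A fifth below D lands on the letter G.
A diminished fifth spans 6 semitones, so D# moves to pitch class 9. On the letter G that is G##.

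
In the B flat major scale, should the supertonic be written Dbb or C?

Each scale degree takes a distinct letter name. Degree 2 of a scale on B must use the letter C.
C and Dbb are enharmonically the same pitch, but only C uses the letter C, so it is the correct spelling here.

C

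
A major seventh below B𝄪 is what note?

A seventh below B lands on the letter C.
A major seventh spans 11 semitones, so B## moves to pitch class 2. On the letter C that is C##.

C##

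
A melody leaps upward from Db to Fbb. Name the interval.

diminished third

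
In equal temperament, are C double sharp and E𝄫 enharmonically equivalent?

C## is pitch class 2; Ebb is pitch class 2.
All spellings map to pitch class 2, so they are enharmonically equivalent.

Yes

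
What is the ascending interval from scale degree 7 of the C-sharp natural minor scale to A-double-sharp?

augmented seventh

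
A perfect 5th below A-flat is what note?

Db

A down a perfect fifth is D, so the target letter is D.
From Ab, a perfect fifth is 7 semitones down: Db.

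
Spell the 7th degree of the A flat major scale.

G

Degree 7 takes the letter 6 steps above A, which is G.
In major, degree 7 sits 11 semitones above the tonic. Ab + 11 semitones is pitch class 7, spelled on G as G.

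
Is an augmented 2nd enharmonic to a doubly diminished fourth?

An augmented second spans 3 semitones; a doubly diminished fourth spans 3.
They are enharmonically equivalent.

Yes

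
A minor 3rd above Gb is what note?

A third above G lands on the letter B.
A minor third spans 3 semitones, so Gb moves to pitch class 9. On the letter B that is Bbb.

Bbb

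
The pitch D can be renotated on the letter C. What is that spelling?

Plain C sits 2 semitones below D, so on the letter C the same pitch needs a double sharp: C##.

C##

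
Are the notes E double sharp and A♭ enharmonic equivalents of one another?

Two spellings are enharmonically equivalent only if they share a pitch class.
Here E## → 6, Ab → 8; 6 ≠ 8, so they are not.

No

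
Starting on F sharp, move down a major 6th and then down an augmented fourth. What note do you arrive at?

A major sixth down from F# is A (letter A, 9 semitones down).
An augmented fourth down from A is Eb (letter E, 6 semitones down).

Eb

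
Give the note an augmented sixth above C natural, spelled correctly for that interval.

A#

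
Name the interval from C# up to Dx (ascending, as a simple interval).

augmented second

Counting letters C–D gives a second.
C#→D## = 3 semitones, 1 wider than the major second (2), so augmented.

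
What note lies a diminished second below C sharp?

B##

A second below C lands on the letter B.
A diminished second spans 0 semitones, so C# moves to pitch class 1. On the letter B that is B##.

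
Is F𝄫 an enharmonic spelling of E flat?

Yes

Fbb = pitch class 3 and Eb = pitch class 3 — the same pitch class, so they are enharmonic equivalents.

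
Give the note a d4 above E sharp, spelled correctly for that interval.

A

A fourth above E lands on the letter A.
A diminished fourth spans 4 semitones, so E# moves to pitch class 9. On the letter A that is A.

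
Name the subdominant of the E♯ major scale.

The E# major scale runs E# F## G## A# B# C## D##.
Degree 4 is A#.

A#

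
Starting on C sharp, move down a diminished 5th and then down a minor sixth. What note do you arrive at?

A##

A diminished fifth down from C# is F## (letter F, 6 semitones down).
A minor sixth down from F## is A## (letter A, 8 semitones down).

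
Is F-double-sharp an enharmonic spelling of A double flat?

Yes

F## = pitch class 7 and Abb = pitch class 7 — the same pitch class, so they are enharmonic equivalents.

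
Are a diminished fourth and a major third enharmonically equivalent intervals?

Yes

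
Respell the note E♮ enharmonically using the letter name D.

Plain D sits 2 semitones below E, so on the letter D the same pitch needs a double sharp: D##.

D##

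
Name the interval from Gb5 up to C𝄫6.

diminished fourth

Counting letters G–A–B–C gives a fourth.
Gb→Cbb = 4 semitones, 1 narrower than the perfect fourth (5), so diminished.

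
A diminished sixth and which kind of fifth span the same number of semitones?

perfect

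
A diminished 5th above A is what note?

Eb

A up a perfect fifth is E, so the target letter is E.
From A, a diminished fifth is 6 semitones up: Eb.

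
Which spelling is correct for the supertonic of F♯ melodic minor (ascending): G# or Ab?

G#

Each scale degree takes a distinct letter name. Degree 2 of a scale on F must use the letter G.
G# and Ab are enharmonically the same pitch, but only G# uses the letter G, so it is the correct spelling here.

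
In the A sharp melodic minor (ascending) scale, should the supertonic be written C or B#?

B#

Each scale degree takes a distinct letter name. Degree 2 of a scale on A must use the letter B.
B# and C are enharmonically the same pitch, but only B# uses the letter B, so it is the correct spelling here.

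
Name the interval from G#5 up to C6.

The letter names run G→C, a span of 3 letter steps, so the interval is some kind of fourth.
G# to C is 4 semitones. A perfect fourth is 5, so 4 makes it diminished.

diminished fourth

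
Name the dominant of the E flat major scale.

Bb

The Eb major scale runs Eb F G Ab Bb C D.
Degree 5 is Bb.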